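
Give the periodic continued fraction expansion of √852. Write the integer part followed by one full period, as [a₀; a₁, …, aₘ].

[29; 5, 3, 2, 4, 2, 3, 5, 58]

a₀ = ⌊√852⌋ = 29.
With m₀=0, d₀=1 and mₖ₊₁ = dₖaₖ − mₖ, dₖ₊₁ = (n − mₖ₊₁²)/dₖ, aₖ₊₁ = ⌊(a₀+mₖ₊₁)/dₖ₊₁⌋:
  k=1: m=29, d=11, a=5
  k=2: m=26, d=16, a=3
  k=3: m=22, d=23, a=2
  k=4: m=24, d=12, a=4
  k=5: m=24, d=23, a=2
  k=6: m=22, d=16, a=3
  k=7: m=26, d=11, a=5
  k=8: m=29, d=1, a=58
d=1 and a=2a₀=58 at k=8, so the next step gives (m, d) = (29, 11) again — its k=1 value — and the period has length 8.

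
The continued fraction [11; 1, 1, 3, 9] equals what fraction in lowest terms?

752/65

Fold from the inside: start with 9/1.
  3 + 1/9 = 28/9
  1 + 9/28 = 37/28
  1 + 28/37 = 65/37
  11 + 37/65 = 752/65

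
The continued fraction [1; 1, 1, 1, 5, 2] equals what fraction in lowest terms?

Using pₖ = aₖpₖ₋₁ + pₖ₋₂ and qₖ = aₖqₖ₋₁ + qₖ₋₂:
  k=0: a=1, p=1, q=1
  k=1: a=1, p=2, q=1
  k=2: a=1, p=3, q=2
  k=3: a=1, p=5, q=3
  k=4: a=5, p=28, q=17
  k=5: a=2, p=61, q=37

61/37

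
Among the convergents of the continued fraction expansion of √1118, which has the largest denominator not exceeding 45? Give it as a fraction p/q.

√1118 = [33; 2, 3, 2, 3, 2, 66, …] (period length 6).
Convergents:
  p_0/q_0 = 33/1
  p_1/q_1 = 67/2
  p_2/q_2 = 234/7
  p_3/q_3 = 535/16
  p_4/q_4 = 1839/55
q_3 = 16 ≤ 45 < 55 = q_4, so the answer is 535/16.

535/16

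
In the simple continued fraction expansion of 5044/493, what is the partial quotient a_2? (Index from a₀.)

3

5044 = 10·493 + 114   →  a_0 = 10
493 = 4·114 + 37   →  a_1 = 4
114 = 3·37 + 3   →  a_2 = 3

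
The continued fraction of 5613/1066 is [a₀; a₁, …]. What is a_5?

2

5613 = 5·1066 + 283   →  a_0 = 5
1066 = 3·283 + 217   →  a_1 = 3
283 = 1·217 + 66   →  a_2 = 1
217 = 3·66 + 19   →  a_3 = 3
66 = 3·19 + 9   →  a_4 = 3
19 = 2·9 + 1   →  a_5 = 2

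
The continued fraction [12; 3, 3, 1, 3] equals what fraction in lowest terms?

603/49

Fold from the inside: start with 3/1.
  1 + 1/3 = 4/3
  3 + 3/4 = 15/4
  3 + 4/15 = 49/15
  12 + 15/49 = 603/49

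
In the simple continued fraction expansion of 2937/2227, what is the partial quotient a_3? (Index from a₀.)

2937 = 1·2227 + 710   →  a_0 = 1
2227 = 3·710 + 97   →  a_1 = 3
710 = 7·97 + 31   →  a_2 = 7
97 = 3·31 + 4   →  a_3 = 3

3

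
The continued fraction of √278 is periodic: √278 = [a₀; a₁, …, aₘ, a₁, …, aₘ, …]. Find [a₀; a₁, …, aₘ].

a₀ = ⌊√278⌋ = 16.
With m₀=0, d₀=1 and mₖ₊₁ = dₖaₖ − mₖ, dₖ₊₁ = (n − mₖ₊₁²)/dₖ, aₖ₊₁ = ⌊(a₀+mₖ₊₁)/dₖ₊₁⌋:
  k=1: m=16, d=22, a=1
  k=2: m=6, d=11, a=2
  k=3: m=16, d=2, a=16
  k=4: m=16, d=11, a=2
  k=5: m=6, d=22, a=1
  k=6: m=16, d=1, a=32
d=1 and a=2a₀=32 at k=6, so the next step gives (m, d) = (16, 22) again — its k=1 value — and the period has length 6.

[16; 1, 2, 16, 2, 1, 32]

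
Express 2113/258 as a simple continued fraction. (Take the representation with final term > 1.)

[8; 5, 3, 1, 3, 3]

2113 = 8*258 + 49
258 = 5*49 + 13
49 = 3*13 + 10
13 = 1*10 + 3
10 = 3*3 + 1
3 = 3*1 + 0  (stop)
So 2113/258 = [8; 5, 3, 1, 3, 3].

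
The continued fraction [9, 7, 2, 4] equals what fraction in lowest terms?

612/67

Fold from the inside: start with 4/1.
  2 + 1/4 = 9/4
  7 + 4/9 = 67/9
  9 + 9/67 = 612/67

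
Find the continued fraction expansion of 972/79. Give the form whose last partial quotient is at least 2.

972 = 12*79 + 24
79 = 3*24 + 7
24 = 3*7 + 3
7 = 2*3 + 1
3 = 3*1 + 0  (stop)
So 972/79 = [12; 3, 3, 2, 3].

[12; 3, 3, 2, 3]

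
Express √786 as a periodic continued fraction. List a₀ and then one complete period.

a₀ = ⌊√786⌋ = 28.
With m₀=0, d₀=1 and mₖ₊₁ = dₖaₖ − mₖ, dₖ₊₁ = (n − mₖ₊₁²)/dₖ, aₖ₊₁ = ⌊(a₀+mₖ₊₁)/dₖ₊₁⌋:
  k=1: m=28, d=2, a=28
  k=2: m=28, d=1, a=56
d=1 and a=2a₀=56 at k=2, so the next step gives (m, d) = (28, 2) again — its k=1 value — and the period has length 2.

[28; 28, 56]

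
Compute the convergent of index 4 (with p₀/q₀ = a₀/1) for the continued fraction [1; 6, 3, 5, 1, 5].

139/120

Using pₖ = aₖpₖ₋₁ + pₖ₋₂, qₖ = aₖqₖ₋₁ + qₖ₋₂ (with p₋₁=1, p₋₂=0, q₋₁=0, q₋₂=1):
  k=0: a=1, p=1, q=1
  k=1: a=6, p=7, q=6
  k=2: a=3, p=22, q=19
  k=3: a=5, p=117, q=101
  k=4: a=1, p=139, q=120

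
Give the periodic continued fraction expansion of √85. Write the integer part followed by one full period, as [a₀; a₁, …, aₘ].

a₀ = ⌊√85⌋ = 9.
With m₀=0, d₀=1 and mₖ₊₁ = dₖaₖ − mₖ, dₖ₊₁ = (n − mₖ₊₁²)/dₖ, aₖ₊₁ = ⌊(a₀+mₖ₊₁)/dₖ₊₁⌋:
  k=1: m=9, d=4, a=4
  k=2: m=7, d=9, a=1
  k=3: m=2, d=9, a=1
  k=4: m=7, d=4, a=4
  k=5: m=9, d=1, a=18
d=1 and a=2a₀=18 at k=5, so the next step gives (m, d) = (9, 4) again — its k=1 value — and the period has length 5.

[9; 4, 1, 1, 4, 18]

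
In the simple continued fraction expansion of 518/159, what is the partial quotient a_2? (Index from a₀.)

518 = 3·159 + 41   →  a_0 = 3
159 = 3·41 + 36   →  a_1 = 3
41 = 1·36 + 5   →  a_2 = 1

1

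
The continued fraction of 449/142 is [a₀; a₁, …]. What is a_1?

6

449 = 3·142 + 23   →  a_0 = 3
142 = 6·23 + 4   →  a_1 = 6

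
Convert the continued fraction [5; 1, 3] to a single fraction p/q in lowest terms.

23/4

Fold from the inside: start with 3/1.
  1 + 1/3 = 4/3
  5 + 3/4 = 23/4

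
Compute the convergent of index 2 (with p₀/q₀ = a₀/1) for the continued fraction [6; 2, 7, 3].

97/15

Using pₖ = aₖpₖ₋₁ + pₖ₋₂, qₖ = aₖqₖ₋₁ + qₖ₋₂ (with p₋₁=1, p₋₂=0, q₋₁=0, q₋₂=1):
  k=0: a=6, p=6, q=1
  k=1: a=2, p=13, q=2
  k=2: a=7, p=97, q=15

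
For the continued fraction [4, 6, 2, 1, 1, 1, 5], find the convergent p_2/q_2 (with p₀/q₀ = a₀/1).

54/13

Using pₖ = aₖpₖ₋₁ + pₖ₋₂, qₖ = aₖqₖ₋₁ + qₖ₋₂ (with p₋₁=1, p₋₂=0, q₋₁=0, q₋₂=1):
  k=0: a=4, p=4, q=1
  k=1: a=6, p=25, q=6
  k=2: a=2, p=54, q=13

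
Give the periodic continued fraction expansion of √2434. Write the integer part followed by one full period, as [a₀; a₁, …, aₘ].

[49; 2, 1, 48, 1, 2, 98]

a₀ = ⌊√2434⌋ = 49.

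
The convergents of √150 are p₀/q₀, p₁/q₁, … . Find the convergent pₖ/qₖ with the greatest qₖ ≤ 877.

4801/392

√150 = [12; 4, 24, …] (period length 2).
Convergents:
  p_0/q_0 = 12/1
  p_1/q_1 = 49/4
  p_2/q_2 = 1188/97
  p_3/q_3 = 4801/392
  p_4/q_4 = 116412/9505
q_3 = 392 ≤ 877 < 9505 = q_4, so the answer is 4801/392.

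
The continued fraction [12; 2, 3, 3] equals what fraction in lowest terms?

Using pₖ = aₖpₖ₋₁ + pₖ₋₂ and qₖ = aₖqₖ₋₁ + qₖ₋₂:
  k=0: a=12, p=12, q=1
  k=1: a=2, p=25, q=2
  k=2: a=3, p=87, q=7
  k=3: a=3, p=286, q=23

286/23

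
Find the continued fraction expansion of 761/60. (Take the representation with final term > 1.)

[12; 1, 2, 6, 3]

761 = 12×60 + 41
60 = 1×41 + 19
41 = 2×19 + 3
19 = 6×3 + 1
3 = 3×1 + 0  (stop)
So 761/60 = [12; 1, 2, 6, 3].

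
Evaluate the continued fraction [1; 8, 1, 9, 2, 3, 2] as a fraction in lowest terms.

Using pₖ = aₖpₖ₋₁ + pₖ₋₂ and qₖ = aₖqₖ₋₁ + qₖ₋₂:
  k=0: a=1, p=1, q=1
  k=1: a=8, p=9, q=8
  k=2: a=1, p=10, q=9
  k=3: a=9, p=99, q=89
  k=4: a=2, p=208, q=187
  k=5: a=3, p=723, q=650
  k=6: a=2, p=1654, q=1487

1654/1487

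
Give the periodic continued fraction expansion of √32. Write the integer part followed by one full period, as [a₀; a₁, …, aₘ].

a₀ = ⌊√32⌋ = 5.
With m₀=0, d₀=1 and mₖ₊₁ = dₖaₖ − mₖ, dₖ₊₁ = (n − mₖ₊₁²)/dₖ, aₖ₊₁ = ⌊(a₀+mₖ₊₁)/dₖ₊₁⌋:
  k=1: m=5, d=7, a=1
  k=2: m=2, d=4, a=1
  k=3: m=2, d=7, a=1
  k=4: m=5, d=1, a=10
d=1 and a=2a₀=10 at k=4, so the next step gives (m, d) = (5, 7) again — its k=1 value — and the period has length 4.

[5; 1, 1, 1, 10]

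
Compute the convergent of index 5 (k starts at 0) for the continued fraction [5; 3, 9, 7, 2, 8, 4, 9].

Using pₖ = aₖpₖ₋₁ + pₖ₋₂, qₖ = aₖqₖ₋₁ + qₖ₋₂ (with p₋₁=1, p₋₂=0, q₋₁=0, q₋₂=1):
  k=0: a=5, p=5, q=1
  k=1: a=3, p=16, q=3
  k=2: a=9, p=149, q=28
  k=3: a=7, p=1059, q=199
  k=4: a=2, p=2267, q=426
  k=5: a=8, p=19195, q=3607

19195/3607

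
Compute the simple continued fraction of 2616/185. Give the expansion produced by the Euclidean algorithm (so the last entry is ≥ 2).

2616 = 14*185 + 26
185 = 7*26 + 3
26 = 8*3 + 2
3 = 1*2 + 1
2 = 2*1 + 0  (stop)
So 2616/185 = [14; 7, 8, 1, 2].

[14; 7, 8, 1, 2]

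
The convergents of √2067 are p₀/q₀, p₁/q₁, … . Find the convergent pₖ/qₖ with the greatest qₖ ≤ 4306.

115161/2533

√2067 = [45; 2, 6, 2, 90, …] (period length 4).
Convergents:
  p_0/q_0 = 45/1
  p_1/q_1 = 91/2
  p_2/q_2 = 591/13
  p_3/q_3 = 1273/28
  p_4/q_4 = 115161/2533
  p_5/q_5 = 231595/5094
q_4 = 2533 ≤ 4306 < 5094 = q_5, so the answer is 115161/2533.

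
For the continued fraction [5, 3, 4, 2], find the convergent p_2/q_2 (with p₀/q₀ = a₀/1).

69/13

Using pₖ = aₖpₖ₋₁ + pₖ₋₂, qₖ = aₖqₖ₋₁ + qₖ₋₂ (with p₋₁=1, p₋₂=0, q₋₁=0, q₋₂=1):
  k=0: a=5, p=5, q=1
  k=1: a=3, p=16, q=3
  k=2: a=4, p=69, q=13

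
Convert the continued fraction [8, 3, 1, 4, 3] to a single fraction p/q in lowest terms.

Fold from the inside: start with 3/1.
  4 + 1/3 = 13/3
  1 + 3/13 = 16/13
  3 + 13/16 = 61/16
  8 + 16/61 = 504/61

504/61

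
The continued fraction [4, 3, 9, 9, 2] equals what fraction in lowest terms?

Using pₖ = aₖpₖ₋₁ + pₖ₋₂ and qₖ = aₖqₖ₋₁ + qₖ₋₂:
  k=0: a=4, p=4, q=1
  k=1: a=3, p=13, q=3
  k=2: a=9, p=121, q=28
  k=3: a=9, p=1102, q=255
  k=4: a=2, p=2325, q=538

2325/538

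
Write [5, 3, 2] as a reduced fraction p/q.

37/7

Fold from the inside: start with 2/1.
  3 + 1/2 = 7/2
  5 + 2/7 = 37/7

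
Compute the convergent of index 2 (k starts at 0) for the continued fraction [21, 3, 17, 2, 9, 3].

1109/52

Using pₖ = aₖpₖ₋₁ + pₖ₋₂, qₖ = aₖqₖ₋₁ + qₖ₋₂ (with p₋₁=1, p₋₂=0, q₋₁=0, q₋₂=1):
  k=0: a=21, p=21, q=1
  k=1: a=3, p=64, q=3
  k=2: a=17, p=1109, q=52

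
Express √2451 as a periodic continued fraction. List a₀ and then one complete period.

a₀ = ⌊√2451⌋ = 49.
With m₀=0, d₀=1 and mₖ₊₁ = dₖaₖ − mₖ, dₖ₊₁ = (n − mₖ₊₁²)/dₖ, aₖ₊₁ = ⌊(a₀+mₖ₊₁)/dₖ₊₁⌋:
  k=1: m=49, d=50, a=1
  k=2: m=1, d=49, a=1
  k=3: m=48, d=3, a=32
  k=4: m=48, d=49, a=1
  k=5: m=1, d=50, a=1
  k=6: m=49, d=1, a=98
d=1 and a=2a₀=98 at k=6, so the next step gives (m, d) = (49, 50) again — its k=1 value — and the period has length 6.

[49; 1, 1, 32, 1, 1, 98]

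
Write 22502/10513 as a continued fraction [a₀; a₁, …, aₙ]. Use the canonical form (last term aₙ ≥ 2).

[2; 7, 8, 6, 2, 6, 2]

22502 = 2*10513 + 1476
10513 = 7*1476 + 181
1476 = 8*181 + 28
181 = 6*28 + 13
28 = 2*13 + 2
13 = 6*2 + 1
2 = 2*1 + 0  (stop)
So 22502/10513 = [2; 7, 8, 6, 2, 6, 2].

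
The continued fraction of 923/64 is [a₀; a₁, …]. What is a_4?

2

923 = 14·64 + 27   →  a_0 = 14
64 = 2·27 + 10   →  a_1 = 2
27 = 2·10 + 7   →  a_2 = 2
10 = 1·7 + 3   →  a_3 = 1
7 = 2·3 + 1   →  a_4 = 2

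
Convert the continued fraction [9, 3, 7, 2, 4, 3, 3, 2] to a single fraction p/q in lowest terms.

48077/5159

Using pₖ = aₖpₖ₋₁ + pₖ₋₂ and qₖ = aₖqₖ₋₁ + qₖ₋₂:
  k=0: a=9, p=9, q=1
  k=1: a=3, p=28, q=3
  k=2: a=7, p=205, q=22
  k=3: a=2, p=438, q=47
  k=4: a=4, p=1957, q=210
  k=5: a=3, p=6309, q=677
  k=6: a=3, p=20884, q=2241
  k=7: a=2, p=48077, q=5159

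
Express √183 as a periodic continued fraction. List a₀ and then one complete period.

[13; 1, 1, 8, 1, 1, 26]

a₀ = ⌊√183⌋ = 13.
With m₀=0, d₀=1 and mₖ₊₁ = dₖaₖ − mₖ, dₖ₊₁ = (n − mₖ₊₁²)/dₖ, aₖ₊₁ = ⌊(a₀+mₖ₊₁)/dₖ₊₁⌋:
  k=1: m=13, d=14, a=1
  k=2: m=1, d=13, a=1
  k=3: m=12, d=3, a=8
  k=4: m=12, d=13, a=1
  k=5: m=1, d=14, a=1
  k=6: m=13, d=1, a=26
d=1 and a=2a₀=26 at k=6, so the next step gives (m, d) = (13, 14) again — its k=1 value — and the period has length 6.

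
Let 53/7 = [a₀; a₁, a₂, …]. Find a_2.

1

53 = 7·7 + 4   →  a_0 = 7
7 = 1·4 + 3   →  a_1 = 1
4 = 1·3 + 1   →  a_2 = 1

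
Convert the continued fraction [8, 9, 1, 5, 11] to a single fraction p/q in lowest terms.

Using pₖ = aₖpₖ₋₁ + pₖ₋₂ and qₖ = aₖqₖ₋₁ + qₖ₋₂:
  k=0: a=8, p=8, q=1
  k=1: a=9, p=73, q=9
  k=2: a=1, p=81, q=10
  k=3: a=5, p=478, q=59
  k=4: a=11, p=5339, q=659

5339/659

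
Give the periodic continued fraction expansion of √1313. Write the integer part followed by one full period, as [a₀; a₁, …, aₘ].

a₀ = ⌊√1313⌋ = 36.

[36; 4, 4, 72]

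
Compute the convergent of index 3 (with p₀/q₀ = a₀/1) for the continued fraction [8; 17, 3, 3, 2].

1394/173

Using pₖ = aₖpₖ₋₁ + pₖ₋₂, qₖ = aₖqₖ₋₁ + qₖ₋₂ (with p₋₁=1, p₋₂=0, q₋₁=0, q₋₂=1):
  k=0: a=8, p=8, q=1
  k=1: a=17, p=137, q=17
  k=2: a=3, p=419, q=52
  k=3: a=3, p=1394, q=173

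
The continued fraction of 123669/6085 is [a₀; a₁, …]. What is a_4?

5

123669 = 20·6085 + 1969   →  a_0 = 20
6085 = 3·1969 + 178   →  a_1 = 3
1969 = 11·178 + 11   →  a_2 = 11
178 = 16·11 + 2   →  a_3 = 16
11 = 5·2 + 1   →  a_4 = 5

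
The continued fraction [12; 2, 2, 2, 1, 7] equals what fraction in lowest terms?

Using pₖ = aₖpₖ₋₁ + pₖ₋₂ and qₖ = aₖqₖ₋₁ + qₖ₋₂:
  k=0: a=12, p=12, q=1
  k=1: a=2, p=25, q=2
  k=2: a=2, p=62, q=5
  k=3: a=2, p=149, q=12
  k=4: a=1, p=211, q=17
  k=5: a=7, p=1626, q=131

1626/131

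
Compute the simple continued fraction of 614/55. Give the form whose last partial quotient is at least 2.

[11; 6, 9]

614 = 11×55 + 9
55 = 6×9 + 1
9 = 9×1 + 0  (stop)
So 614/55 = [11; 6, 9].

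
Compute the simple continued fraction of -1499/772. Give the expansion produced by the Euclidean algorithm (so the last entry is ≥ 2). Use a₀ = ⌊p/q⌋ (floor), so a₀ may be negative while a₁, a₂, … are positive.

-1499 = -2*772 + 45
772 = 17*45 + 7
45 = 6*7 + 3
7 = 2*3 + 1
3 = 3*1 + 0  (stop)
So -1499/772 = [-2; 17, 6, 2, 3].

[-2; 17, 6, 2, 3]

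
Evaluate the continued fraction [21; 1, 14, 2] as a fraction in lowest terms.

Fold from the inside: start with 2/1.
  14 + 1/2 = 29/2
  1 + 2/29 = 31/29
  21 + 29/31 = 680/31

680/31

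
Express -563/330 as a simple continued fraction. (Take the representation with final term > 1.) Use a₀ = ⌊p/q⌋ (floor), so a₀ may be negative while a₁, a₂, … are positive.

[-2; 3, 2, 2, 19]

-563 = -2×330 + 97
330 = 3×97 + 39
97 = 2×39 + 19
39 = 2×19 + 1
19 = 19×1 + 0  (stop)
So -563/330 = [-2; 3, 2, 2, 19].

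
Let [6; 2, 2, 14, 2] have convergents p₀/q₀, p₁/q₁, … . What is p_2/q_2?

32/5

Using pₖ = aₖpₖ₋₁ + pₖ₋₂, qₖ = aₖqₖ₋₁ + qₖ₋₂ (with p₋₁=1, p₋₂=0, q₋₁=0, q₋₂=1):
  k=0: a=6, p=6, q=1
  k=1: a=2, p=13, q=2
  k=2: a=2, p=32, q=5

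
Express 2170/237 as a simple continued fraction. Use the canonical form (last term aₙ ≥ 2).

[9; 6, 2, 2, 7]

2170 = 9*237 + 37
237 = 6*37 + 15
37 = 2*15 + 7
15 = 2*7 + 1
7 = 7*1 + 0  (stop)
So 2170/237 = [9; 6, 2, 2, 7].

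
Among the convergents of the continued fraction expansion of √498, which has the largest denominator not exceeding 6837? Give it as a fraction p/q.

√498 = [22; 3, 6, 22, 6, 3, 44, …] (period length 6).
Convergents:
  p_0/q_0 = 22/1
  p_1/q_1 = 67/3
  p_2/q_2 = 424/19
  p_3/q_3 = 9395/421
  p_4/q_4 = 56794/2545
  p_5/q_5 = 179777/8056
q_4 = 2545 ≤ 6837 < 8056 = q_5, so the answer is 56794/2545.

56794/2545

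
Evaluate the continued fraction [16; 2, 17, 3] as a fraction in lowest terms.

Using pₖ = aₖpₖ₋₁ + pₖ₋₂ and qₖ = aₖqₖ₋₁ + qₖ₋₂:
  k=0: a=16, p=16, q=1
  k=1: a=2, p=33, q=2
  k=2: a=17, p=577, q=35
  k=3: a=3, p=1764, q=107

1764/107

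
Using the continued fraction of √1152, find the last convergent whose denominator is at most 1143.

√1152 = [33; 1, 15, 1, 66, …] (period length 4).
Convergents:
  p_0/q_0 = 33/1
  p_1/q_1 = 34/1
  p_2/q_2 = 543/16
  p_3/q_3 = 577/17
  p_4/q_4 = 38625/1138
  p_5/q_5 = 39202/1155
q_4 = 1138 ≤ 1143 < 1155 = q_5, so the answer is 38625/1138.

38625/1138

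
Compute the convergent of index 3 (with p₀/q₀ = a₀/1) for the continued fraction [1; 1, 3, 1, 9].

9/5

Using pₖ = aₖpₖ₋₁ + pₖ₋₂, qₖ = aₖqₖ₋₁ + qₖ₋₂ (with p₋₁=1, p₋₂=0, q₋₁=0, q₋₂=1):
  k=0: a=1, p=1, q=1
  k=1: a=1, p=2, q=1
  k=2: a=3, p=7, q=4
  k=3: a=1, p=9, q=5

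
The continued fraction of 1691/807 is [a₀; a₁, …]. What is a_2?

1691 = 2·807 + 77   →  a_0 = 2
807 = 10·77 + 37   →  a_1 = 10
77 = 2·37 + 3   →  a_2 = 2

2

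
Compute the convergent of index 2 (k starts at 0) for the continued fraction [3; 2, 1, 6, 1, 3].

10/3

Using pₖ = aₖpₖ₋₁ + pₖ₋₂, qₖ = aₖqₖ₋₁ + qₖ₋₂ (with p₋₁=1, p₋₂=0, q₋₁=0, q₋₂=1):
  k=0: a=3, p=3, q=1
  k=1: a=2, p=7, q=2
  k=2: a=1, p=10, q=3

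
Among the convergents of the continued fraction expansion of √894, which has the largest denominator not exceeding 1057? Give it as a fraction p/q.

√894 = [29; 1, 8, 1, 58, …] (period length 4).
Convergents:
  p_0/q_0 = 29/1
  p_1/q_1 = 30/1
  p_2/q_2 = 269/9
  p_3/q_3 = 299/10
  p_4/q_4 = 17611/589
  p_5/q_5 = 17910/599
  p_6/q_6 = 160891/5381
q_5 = 599 ≤ 1057 < 5381 = q_6, so the answer is 17910/599.

17910/599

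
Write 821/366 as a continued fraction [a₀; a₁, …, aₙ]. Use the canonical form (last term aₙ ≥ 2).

821 = 2·366 + 89
366 = 4·89 + 10
89 = 8·10 + 9
10 = 1·9 + 1
9 = 9·1 + 0  (stop)
So 821/366 = [2; 4, 8, 1, 9].

[2; 4, 8, 1, 9]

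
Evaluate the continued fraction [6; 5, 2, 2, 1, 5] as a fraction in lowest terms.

Using pₖ = aₖpₖ₋₁ + pₖ₋₂ and qₖ = aₖqₖ₋₁ + qₖ₋₂:
  k=0: a=6, p=6, q=1
  k=1: a=5, p=31, q=5
  k=2: a=2, p=68, q=11
  k=3: a=2, p=167, q=27
  k=4: a=1, p=235, q=38
  k=5: a=5, p=1342, q=217

1342/217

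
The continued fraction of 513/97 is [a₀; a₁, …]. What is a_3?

6

513 = 5·97 + 28   →  a_0 = 5
97 = 3·28 + 13   →  a_1 = 3
28 = 2·13 + 2   →  a_2 = 2
13 = 6·2 + 1   →  a_3 = 6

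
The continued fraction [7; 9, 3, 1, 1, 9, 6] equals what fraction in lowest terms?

Using pₖ = aₖpₖ₋₁ + pₖ₋₂ and qₖ = aₖqₖ₋₁ + qₖ₋₂:
  k=0: a=7, p=7, q=1
  k=1: a=9, p=64, q=9
  k=2: a=3, p=199, q=28
  k=3: a=1, p=263, q=37
  k=4: a=1, p=462, q=65
  k=5: a=9, p=4421, q=622
  k=6: a=6, p=26988, q=3797

26988/3797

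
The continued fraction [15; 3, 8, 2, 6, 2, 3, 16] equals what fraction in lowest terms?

638858/41699

Fold from the inside: start with 16/1.
  3 + 1/16 = 49/16
  2 + 16/49 = 114/49
  6 + 49/114 = 733/114
  2 + 114/733 = 1580/733
  8 + 733/1580 = 13373/1580
  3 + 1580/13373 = 41699/13373
  15 + 13373/41699 = 638858/41699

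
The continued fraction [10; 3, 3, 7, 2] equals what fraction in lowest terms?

Fold from the inside: start with 2/1.
  7 + 1/2 = 15/2
  3 + 2/15 = 47/15
  3 + 15/47 = 156/47
  10 + 47/156 = 1607/156

1607/156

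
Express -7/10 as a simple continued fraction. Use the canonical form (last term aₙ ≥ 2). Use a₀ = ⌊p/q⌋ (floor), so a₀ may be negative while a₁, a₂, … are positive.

[-1; 3, 3]

-7 = -1*10 + 3
10 = 3*3 + 1
3 = 3*1 + 0  (stop)
So -7/10 = [-1; 3, 3].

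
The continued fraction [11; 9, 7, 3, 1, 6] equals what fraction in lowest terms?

19897/1791

Fold from the inside: start with 6/1.
  1 + 1/6 = 7/6
  3 + 6/7 = 27/7
  7 + 7/27 = 196/27
  9 + 27/196 = 1791/196
  11 + 196/1791 = 19897/1791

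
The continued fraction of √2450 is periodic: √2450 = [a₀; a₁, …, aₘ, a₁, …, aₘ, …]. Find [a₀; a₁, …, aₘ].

[49; 2, 98]

a₀ = ⌊√2450⌋ = 49.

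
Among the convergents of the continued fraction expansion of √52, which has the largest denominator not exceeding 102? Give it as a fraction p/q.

649/90

√52 = [7; 4, 1, 2, 1, 4, 14, …] (period length 6).
Convergents:
  p_0/q_0 = 7/1
  p_1/q_1 = 29/4
  p_2/q_2 = 36/5
  p_3/q_3 = 101/14
  p_4/q_4 = 137/19
  p_5/q_5 = 649/90
  p_6/q_6 = 9223/1279
q_5 = 90 ≤ 102 < 1279 = q_6, so the answer is 649/90.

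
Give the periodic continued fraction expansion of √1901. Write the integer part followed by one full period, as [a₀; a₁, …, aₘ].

a₀ = ⌊√1901⌋ = 43.

[43; 1, 1, 1, 1, 86]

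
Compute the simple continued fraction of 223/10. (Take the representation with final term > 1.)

[22; 3, 3]

223 = 22*10 + 3
10 = 3*3 + 1
3 = 3*1 + 0  (stop)
So 223/10 = [22; 3, 3].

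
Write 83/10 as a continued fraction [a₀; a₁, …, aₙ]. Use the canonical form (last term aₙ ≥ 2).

[8; 3, 3]

83 = 8*10 + 3
10 = 3*3 + 1
3 = 3*1 + 0  (stop)
So 83/10 = [8; 3, 3].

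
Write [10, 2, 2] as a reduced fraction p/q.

Fold from the inside: start with 2/1.
  2 + 1/2 = 5/2
  10 + 2/5 = 52/5

52/5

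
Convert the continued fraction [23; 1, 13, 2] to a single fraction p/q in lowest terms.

694/29

Using pₖ = aₖpₖ₋₁ + pₖ₋₂ and qₖ = aₖqₖ₋₁ + qₖ₋₂:
  k=0: a=23, p=23, q=1
  k=1: a=1, p=24, q=1
  k=2: a=13, p=335, q=14
  k=3: a=2, p=694, q=29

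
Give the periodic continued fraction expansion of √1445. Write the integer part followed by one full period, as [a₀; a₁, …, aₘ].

a₀ = ⌊√1445⌋ = 38.
With m₀=0, d₀=1 and mₖ₊₁ = dₖaₖ − mₖ, dₖ₊₁ = (n − mₖ₊₁²)/dₖ, aₖ₊₁ = ⌊(a₀+mₖ₊₁)/dₖ₊₁⌋:
  k=1: m=38, d=1, a=76
d=1 and a=2a₀=76 at k=1, so the next step gives (m, d) = (38, 1) again — its k=1 value — and the period has length 1.

[38; 76]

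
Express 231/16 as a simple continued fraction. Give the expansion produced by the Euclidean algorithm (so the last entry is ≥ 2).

[14; 2, 3, 2]

231 = 14·16 + 7
16 = 2·7 + 2
7 = 3·2 + 1
2 = 2·1 + 0  (stop)
So 231/16 = [14; 2, 3, 2].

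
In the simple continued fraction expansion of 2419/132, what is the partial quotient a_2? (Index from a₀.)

2419 = 18·132 + 43   →  a_0 = 18
132 = 3·43 + 3   →  a_1 = 3
43 = 14·3 + 1   →  a_2 = 14

14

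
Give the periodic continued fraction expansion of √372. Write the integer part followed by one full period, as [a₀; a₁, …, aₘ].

[19; 3, 2, 12, 2, 3, 38]

a₀ = ⌊√372⌋ = 19.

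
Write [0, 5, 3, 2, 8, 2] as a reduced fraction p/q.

125/661

Using pₖ = aₖpₖ₋₁ + pₖ₋₂ and qₖ = aₖqₖ₋₁ + qₖ₋₂:
  k=0: a=0, p=0, q=1
  k=1: a=5, p=1, q=5
  k=2: a=3, p=3, q=16
  k=3: a=2, p=7, q=37
  k=4: a=8, p=59, q=312
  k=5: a=2, p=125, q=661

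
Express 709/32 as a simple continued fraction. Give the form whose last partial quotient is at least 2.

709 = 22*32 + 5
32 = 6*5 + 2
5 = 2*2 + 1
2 = 2*1 + 0  (stop)
So 709/32 = [22; 6, 2, 2].

[22; 6, 2, 2]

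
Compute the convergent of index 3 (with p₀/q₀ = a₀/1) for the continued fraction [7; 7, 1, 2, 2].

Using pₖ = aₖpₖ₋₁ + pₖ₋₂, qₖ = aₖqₖ₋₁ + qₖ₋₂ (with p₋₁=1, p₋₂=0, q₋₁=0, q₋₂=1):
  k=0: a=7, p=7, q=1
  k=1: a=7, p=50, q=7
  k=2: a=1, p=57, q=8
  k=3: a=2, p=164, q=23

164/23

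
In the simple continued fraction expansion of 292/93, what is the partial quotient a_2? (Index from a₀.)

292 = 3·93 + 13   →  a_0 = 3
93 = 7·13 + 2   →  a_1 = 7
13 = 6·2 + 1   →  a_2 = 6

6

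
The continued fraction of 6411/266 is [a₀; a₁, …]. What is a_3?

5

6411 = 24·266 + 27   →  a_0 = 24
266 = 9·27 + 23   →  a_1 = 9
27 = 1·23 + 4   →  a_2 = 1
23 = 5·4 + 3   →  a_3 = 5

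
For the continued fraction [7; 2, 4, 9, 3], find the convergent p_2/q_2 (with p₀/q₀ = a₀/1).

Using pₖ = aₖpₖ₋₁ + pₖ₋₂, qₖ = aₖqₖ₋₁ + qₖ₋₂ (with p₋₁=1, p₋₂=0, q₋₁=0, q₋₂=1):
  k=0: a=7, p=7, q=1
  k=1: a=2, p=15, q=2
  k=2: a=4, p=67, q=9

67/9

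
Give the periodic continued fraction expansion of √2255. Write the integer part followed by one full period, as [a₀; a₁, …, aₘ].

[47; 2, 18, 2, 94]

a₀ = ⌊√2255⌋ = 47.
With m₀=0, d₀=1 and mₖ₊₁ = dₖaₖ − mₖ, dₖ₊₁ = (n − mₖ₊₁²)/dₖ, aₖ₊₁ = ⌊(a₀+mₖ₊₁)/dₖ₊₁⌋:
  k=1: m=47, d=46, a=2
  k=2: m=45, d=5, a=18
  k=3: m=45, d=46, a=2
  k=4: m=47, d=1, a=94
d=1 and a=2a₀=94 at k=4, so the next step gives (m, d) = (47, 46) again — its k=1 value — and the period has length 4.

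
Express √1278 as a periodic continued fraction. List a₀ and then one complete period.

a₀ = ⌊√1278⌋ = 35.
With m₀=0, d₀=1 and mₖ₊₁ = dₖaₖ − mₖ, dₖ₊₁ = (n − mₖ₊₁²)/dₖ, aₖ₊₁ = ⌊(a₀+mₖ₊₁)/dₖ₊₁⌋:
  k=1: m=35, d=53, a=1
  k=2: m=18, d=18, a=2
  k=3: m=18, d=53, a=1
  k=4: m=35, d=1, a=70
d=1 and a=2a₀=70 at k=4, so the next step gives (m, d) = (35, 53) again — its k=1 value — and the period has length 4.

[35; 1, 2, 1, 70]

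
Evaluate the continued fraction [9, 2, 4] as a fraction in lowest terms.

Fold from the inside: start with 4/1.
  2 + 1/4 = 9/4
  9 + 4/9 = 85/9

85/9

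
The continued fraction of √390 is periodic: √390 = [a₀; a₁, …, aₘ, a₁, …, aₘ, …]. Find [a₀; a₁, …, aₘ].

a₀ = ⌊√390⌋ = 19.
With m₀=0, d₀=1 and mₖ₊₁ = dₖaₖ − mₖ, dₖ₊₁ = (n − mₖ₊₁²)/dₖ, aₖ₊₁ = ⌊(a₀+mₖ₊₁)/dₖ₊₁⌋:
  k=1: m=19, d=29, a=1
  k=2: m=10, d=10, a=2
  k=3: m=10, d=29, a=1
  k=4: m=19, d=1, a=38
d=1 and a=2a₀=38 at k=4, so the next step gives (m, d) = (19, 29) again — its k=1 value — and the period has length 4.

[19; 1, 2, 1, 38]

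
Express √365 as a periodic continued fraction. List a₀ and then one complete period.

a₀ = ⌊√365⌋ = 19.
With m₀=0, d₀=1 and mₖ₊₁ = dₖaₖ − mₖ, dₖ₊₁ = (n − mₖ₊₁²)/dₖ, aₖ₊₁ = ⌊(a₀+mₖ₊₁)/dₖ₊₁⌋:
  k=1: m=19, d=4, a=9
  k=2: m=17, d=19, a=1
  k=3: m=2, d=19, a=1
  k=4: m=17, d=4, a=9
  k=5: m=19, d=1, a=38
d=1 and a=2a₀=38 at k=5, so the next step gives (m, d) = (19, 4) again — its k=1 value — and the period has length 5.

[19; 9, 1, 1, 9, 38]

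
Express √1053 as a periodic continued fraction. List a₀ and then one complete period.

a₀ = ⌊√1053⌋ = 32.
With m₀=0, d₀=1 and mₖ₊₁ = dₖaₖ − mₖ, dₖ₊₁ = (n − mₖ₊₁²)/dₖ, aₖ₊₁ = ⌊(a₀+mₖ₊₁)/dₖ₊₁⌋:
  k=1: m=32, d=29, a=2
  k=2: m=26, d=13, a=4
  k=3: m=26, d=29, a=2
  k=4: m=32, d=1, a=64
d=1 and a=2a₀=64 at k=4, so the next step gives (m, d) = (32, 29) again — its k=1 value — and the period has length 4.

[32; 2, 4, 2, 64]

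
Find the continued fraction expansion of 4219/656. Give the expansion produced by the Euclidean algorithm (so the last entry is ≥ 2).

4219 = 6·656 + 283
656 = 2·283 + 90
283 = 3·90 + 13
90 = 6·13 + 12
13 = 1·12 + 1
12 = 12·1 + 0  (stop)
So 4219/656 = [6; 2, 3, 6, 1, 12].

[6; 2, 3, 6, 1, 12]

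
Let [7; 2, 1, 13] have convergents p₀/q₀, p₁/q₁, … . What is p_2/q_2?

Using pₖ = aₖpₖ₋₁ + pₖ₋₂, qₖ = aₖqₖ₋₁ + qₖ₋₂ (with p₋₁=1, p₋₂=0, q₋₁=0, q₋₂=1):
  k=0: a=7, p=7, q=1
  k=1: a=2, p=15, q=2
  k=2: a=1, p=22, q=3

22/3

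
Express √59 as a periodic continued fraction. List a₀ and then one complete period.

a₀ = ⌊√59⌋ = 7.

[7; 1, 2, 7, 2, 1, 14]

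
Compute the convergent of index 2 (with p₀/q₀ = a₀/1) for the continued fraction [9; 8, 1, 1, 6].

Using pₖ = aₖpₖ₋₁ + pₖ₋₂, qₖ = aₖqₖ₋₁ + qₖ₋₂ (with p₋₁=1, p₋₂=0, q₋₁=0, q₋₂=1):
  k=0: a=9, p=9, q=1
  k=1: a=8, p=73, q=8
  k=2: a=1, p=82, q=9

82/9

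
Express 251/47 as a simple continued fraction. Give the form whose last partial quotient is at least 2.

[5; 2, 1, 15]

251 = 5·47 + 16
47 = 2·16 + 15
16 = 1·15 + 1
15 = 15·1 + 0  (stop)
So 251/47 = [5; 2, 1, 15].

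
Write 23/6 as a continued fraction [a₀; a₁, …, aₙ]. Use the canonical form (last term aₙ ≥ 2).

[3; 1, 5]

23 = 3·6 + 5
6 = 1·5 + 1
5 = 5·1 + 0  (stop)
So 23/6 = [3; 1, 5].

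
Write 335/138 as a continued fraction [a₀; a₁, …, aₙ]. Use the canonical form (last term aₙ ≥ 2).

335 = 2*138 + 59
138 = 2*59 + 20
59 = 2*20 + 19
20 = 1*19 + 1
19 = 19*1 + 0  (stop)
So 335/138 = [2; 2, 2, 1, 19].

[2; 2, 2, 1, 19]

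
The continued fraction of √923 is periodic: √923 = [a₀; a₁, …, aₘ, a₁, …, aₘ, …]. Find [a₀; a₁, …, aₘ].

[30; 2, 1, 1, 1, 2, 60]

a₀ = ⌊√923⌋ = 30.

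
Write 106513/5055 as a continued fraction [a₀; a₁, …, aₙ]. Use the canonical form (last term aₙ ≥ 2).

106513 = 21*5055 + 358
5055 = 14*358 + 43
358 = 8*43 + 14
43 = 3*14 + 1
14 = 14*1 + 0  (stop)
So 106513/5055 = [21; 14, 8, 3, 14].

[21; 14, 8, 3, 14]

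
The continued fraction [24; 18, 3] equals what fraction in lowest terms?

Fold from the inside: start with 3/1.
  18 + 1/3 = 55/3
  24 + 3/55 = 1323/55

1323/55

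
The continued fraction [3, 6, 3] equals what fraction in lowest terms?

Fold from the inside: start with 3/1.
  6 + 1/3 = 19/3
  3 + 3/19 = 60/19

60/19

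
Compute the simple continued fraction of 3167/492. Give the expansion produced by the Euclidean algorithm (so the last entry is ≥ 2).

[6; 2, 3, 2, 7, 4]

3167 = 6*492 + 215
492 = 2*215 + 62
215 = 3*62 + 29
62 = 2*29 + 4
29 = 7*4 + 1
4 = 4*1 + 0  (stop)
So 3167/492 = [6; 2, 3, 2, 7, 4].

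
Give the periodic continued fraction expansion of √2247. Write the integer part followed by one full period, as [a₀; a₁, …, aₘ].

a₀ = ⌊√2247⌋ = 47.
With m₀=0, d₀=1 and mₖ₊₁ = dₖaₖ − mₖ, dₖ₊₁ = (n − mₖ₊₁²)/dₖ, aₖ₊₁ = ⌊(a₀+mₖ₊₁)/dₖ₊₁⌋:
  k=1: m=47, d=38, a=2
  k=2: m=29, d=37, a=2
  k=3: m=45, d=6, a=15
  k=4: m=45, d=37, a=2
  k=5: m=29, d=38, a=2
  k=6: m=47, d=1, a=94
d=1 and a=2a₀=94 at k=6, so the next step gives (m, d) = (47, 38) again — its k=1 value — and the period has length 6.

[47; 2, 2, 15, 2, 2, 94]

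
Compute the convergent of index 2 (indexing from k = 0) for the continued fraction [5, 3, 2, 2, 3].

Using pₖ = aₖpₖ₋₁ + pₖ₋₂, qₖ = aₖqₖ₋₁ + qₖ₋₂ (with p₋₁=1, p₋₂=0, q₋₁=0, q₋₂=1):
  k=0: a=5, p=5, q=1
  k=1: a=3, p=16, q=3
  k=2: a=2, p=37, q=7

37/7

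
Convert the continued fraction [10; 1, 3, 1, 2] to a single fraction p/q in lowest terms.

Using pₖ = aₖpₖ₋₁ + pₖ₋₂ and qₖ = aₖqₖ₋₁ + qₖ₋₂:
  k=0: a=10, p=10, q=1
  k=1: a=1, p=11, q=1
  k=2: a=3, p=43, q=4
  k=3: a=1, p=54, q=5
  k=4: a=2, p=151, q=14

151/14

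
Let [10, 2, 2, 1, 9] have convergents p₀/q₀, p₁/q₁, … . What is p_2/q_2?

52/5

Using pₖ = aₖpₖ₋₁ + pₖ₋₂, qₖ = aₖqₖ₋₁ + qₖ₋₂ (with p₋₁=1, p₋₂=0, q₋₁=0, q₋₂=1):
  k=0: a=10, p=10, q=1
  k=1: a=2, p=21, q=2
  k=2: a=2, p=52, q=5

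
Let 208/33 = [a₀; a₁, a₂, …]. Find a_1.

208 = 6·33 + 10   →  a_0 = 6
33 = 3·10 + 3   →  a_1 = 3

3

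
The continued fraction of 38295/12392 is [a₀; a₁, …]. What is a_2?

13

38295 = 3·12392 + 1119   →  a_0 = 3
12392 = 11·1119 + 83   →  a_1 = 11
1119 = 13·83 + 40   →  a_2 = 13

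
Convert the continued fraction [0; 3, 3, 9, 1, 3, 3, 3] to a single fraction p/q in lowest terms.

Fold from the inside: start with 3/1.
  3 + 1/3 = 10/3
  3 + 3/10 = 33/10
  1 + 10/33 = 43/33
  9 + 33/43 = 420/43
  3 + 43/420 = 1303/420
  3 + 420/1303 = 4329/1303
  0 + 1303/4329 = 1303/4329

1303/4329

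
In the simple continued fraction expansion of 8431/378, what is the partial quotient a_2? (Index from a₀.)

8431 = 22·378 + 115   →  a_0 = 22
378 = 3·115 + 33   →  a_1 = 3
115 = 3·33 + 16   →  a_2 = 3

3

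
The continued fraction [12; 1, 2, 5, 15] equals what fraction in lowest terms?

3083/243

Using pₖ = aₖpₖ₋₁ + pₖ₋₂ and qₖ = aₖqₖ₋₁ + qₖ₋₂:
  k=0: a=12, p=12, q=1
  k=1: a=1, p=13, q=1
  k=2: a=2, p=38, q=3
  k=3: a=5, p=203, q=16
  k=4: a=15, p=3083, q=243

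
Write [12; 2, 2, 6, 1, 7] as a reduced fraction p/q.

3610/291

Fold from the inside: start with 7/1.
  1 + 1/7 = 8/7
  6 + 7/8 = 55/8
  2 + 8/55 = 118/55
  2 + 55/118 = 291/118
  12 + 118/291 = 3610/291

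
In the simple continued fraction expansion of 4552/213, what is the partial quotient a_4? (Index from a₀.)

3

4552 = 21·213 + 79   →  a_0 = 21
213 = 2·79 + 55   →  a_1 = 2
79 = 1·55 + 24   →  a_2 = 1
55 = 2·24 + 7   →  a_3 = 2
24 = 3·7 + 3   →  a_4 = 3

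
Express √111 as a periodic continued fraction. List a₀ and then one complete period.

a₀ = ⌊√111⌋ = 10.
With m₀=0, d₀=1 and mₖ₊₁ = dₖaₖ − mₖ, dₖ₊₁ = (n − mₖ₊₁²)/dₖ, aₖ₊₁ = ⌊(a₀+mₖ₊₁)/dₖ₊₁⌋:
  k=1: m=10, d=11, a=1
  k=2: m=1, d=10, a=1
  k=3: m=9, d=3, a=6
  k=4: m=9, d=10, a=1
  k=5: m=1, d=11, a=1
  k=6: m=10, d=1, a=20
d=1 and a=2a₀=20 at k=6, so the next step gives (m, d) = (10, 11) again — its k=1 value — and the period has length 6.

[10; 1, 1, 6, 1, 1, 20]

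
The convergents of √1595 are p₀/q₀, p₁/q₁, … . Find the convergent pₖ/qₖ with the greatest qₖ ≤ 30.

√1595 = [39; 1, 14, 1, 78, …] (period length 4).
Convergents:
  p_0/q_0 = 39/1
  p_1/q_1 = 40/1
  p_2/q_2 = 599/15
  p_3/q_3 = 639/16
  p_4/q_4 = 50441/1263
q_3 = 16 ≤ 30 < 1263 = q_4, so the answer is 639/16.

639/16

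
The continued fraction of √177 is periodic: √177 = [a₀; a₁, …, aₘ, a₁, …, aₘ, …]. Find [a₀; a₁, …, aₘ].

a₀ = ⌊√177⌋ = 13.

[13; 3, 3, 2, 8, 2, 3, 3, 26]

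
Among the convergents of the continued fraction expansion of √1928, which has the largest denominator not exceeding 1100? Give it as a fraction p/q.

42460/967

√1928 = [43; 1, 9, 1, 86, …] (period length 4).
Convergents:
  p_0/q_0 = 43/1
  p_1/q_1 = 44/1
  p_2/q_2 = 439/10
  p_3/q_3 = 483/11
  p_4/q_4 = 41977/956
  p_5/q_5 = 42460/967
  p_6/q_6 = 424117/9659
q_5 = 967 ≤ 1100 < 9659 = q_6, so the answer is 42460/967.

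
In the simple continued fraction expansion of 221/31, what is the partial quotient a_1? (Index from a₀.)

221 = 7·31 + 4   →  a_0 = 7
31 = 7·4 + 3   →  a_1 = 7

7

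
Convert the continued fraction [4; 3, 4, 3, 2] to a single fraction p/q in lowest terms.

Fold from the inside: start with 2/1.
  3 + 1/2 = 7/2
  4 + 2/7 = 30/7
  3 + 7/30 = 97/30
  4 + 30/97 = 418/97

418/97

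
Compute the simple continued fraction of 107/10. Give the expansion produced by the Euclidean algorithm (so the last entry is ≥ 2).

107 = 10*10 + 7
10 = 1*7 + 3
7 = 2*3 + 1
3 = 3*1 + 0  (stop)
So 107/10 = [10; 1, 2, 3].

[10; 1, 2, 3]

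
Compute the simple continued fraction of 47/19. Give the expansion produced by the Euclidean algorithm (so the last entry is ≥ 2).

47 = 2×19 + 9
19 = 2×9 + 1
9 = 9×1 + 0  (stop)
So 47/19 = [2; 2, 9].

[2; 2, 9]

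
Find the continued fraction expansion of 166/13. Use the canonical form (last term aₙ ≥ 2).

166 = 12×13 + 10
13 = 1×10 + 3
10 = 3×3 + 1
3 = 3×1 + 0  (stop)
So 166/13 = [12; 1, 3, 3].

[12; 1, 3, 3]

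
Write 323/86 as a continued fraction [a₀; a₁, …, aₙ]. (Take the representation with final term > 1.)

323 = 3*86 + 65
86 = 1*65 + 21
65 = 3*21 + 2
21 = 10*2 + 1
2 = 2*1 + 0  (stop)
So 323/86 = [3; 1, 3, 10, 2].

[3; 1, 3, 10, 2]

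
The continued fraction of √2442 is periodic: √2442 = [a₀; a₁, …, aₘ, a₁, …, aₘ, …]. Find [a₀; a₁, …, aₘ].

a₀ = ⌊√2442⌋ = 49.
With m₀=0, d₀=1 and mₖ₊₁ = dₖaₖ − mₖ, dₖ₊₁ = (n − mₖ₊₁²)/dₖ, aₖ₊₁ = ⌊(a₀+mₖ₊₁)/dₖ₊₁⌋:
  k=1: m=49, d=41, a=2
  k=2: m=33, d=33, a=2
  k=3: m=33, d=41, a=2
  k=4: m=49, d=1, a=98
d=1 and a=2a₀=98 at k=4, so the next step gives (m, d) = (49, 41) again — its k=1 value — and the period has length 4.

[49; 2, 2, 2, 98]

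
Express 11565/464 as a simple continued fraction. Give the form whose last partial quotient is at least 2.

[24; 1, 12, 3, 1, 8]

11565 = 24*464 + 429
464 = 1*429 + 35
429 = 12*35 + 9
35 = 3*9 + 8
9 = 1*8 + 1
8 = 8*1 + 0  (stop)
So 11565/464 = [24; 1, 12, 3, 1, 8].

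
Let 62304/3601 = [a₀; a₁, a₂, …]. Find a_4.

13

62304 = 17·3601 + 1087   →  a_0 = 17
3601 = 3·1087 + 340   →  a_1 = 3
1087 = 3·340 + 67   →  a_2 = 3
340 = 5·67 + 5   →  a_3 = 5
67 = 13·5 + 2   →  a_4 = 13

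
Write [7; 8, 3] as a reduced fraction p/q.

178/25

Fold from the inside: start with 3/1.
  8 + 1/3 = 25/3
  7 + 3/25 = 178/25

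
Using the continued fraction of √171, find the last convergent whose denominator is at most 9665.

√171 = [13; 13, 26, …] (period length 2).
Convergents:
  p_0/q_0 = 13/1
  p_1/q_1 = 170/13
  p_2/q_2 = 4433/339
  p_3/q_3 = 57799/4420
  p_4/q_4 = 1507207/115259
q_3 = 4420 ≤ 9665 < 115259 = q_4, so the answer is 57799/4420.

57799/4420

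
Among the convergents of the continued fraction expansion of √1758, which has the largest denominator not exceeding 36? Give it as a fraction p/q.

587/14

√1758 = [41; 1, 12, 1, 82, …] (period length 4).
Convergents:
  p_0/q_0 = 41/1
  p_1/q_1 = 42/1
  p_2/q_2 = 545/13
  p_3/q_3 = 587/14
  p_4/q_4 = 48679/1161
q_3 = 14 ≤ 36 < 1161 = q_4, so the answer is 587/14.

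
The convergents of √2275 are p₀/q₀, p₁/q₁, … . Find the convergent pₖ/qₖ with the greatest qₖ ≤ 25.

1097/23

√2275 = [47; 1, 2, 3, 2, 1, 94, …] (period length 6).
Convergents:
  p_0/q_0 = 47/1
  p_1/q_1 = 48/1
  p_2/q_2 = 143/3
  p_3/q_3 = 477/10
  p_4/q_4 = 1097/23
  p_5/q_5 = 1574/33
q_4 = 23 ≤ 25 < 33 = q_5, so the answer is 1097/23.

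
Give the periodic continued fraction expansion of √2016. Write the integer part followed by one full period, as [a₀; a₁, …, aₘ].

a₀ = ⌊√2016⌋ = 44.
With m₀=0, d₀=1 and mₖ₊₁ = dₖaₖ − mₖ, dₖ₊₁ = (n − mₖ₊₁²)/dₖ, aₖ₊₁ = ⌊(a₀+mₖ₊₁)/dₖ₊₁⌋:
  k=1: m=44, d=80, a=1
  k=2: m=36, d=9, a=8
  k=3: m=36, d=80, a=1
  k=4: m=44, d=1, a=88
d=1 and a=2a₀=88 at k=4, so the next step gives (m, d) = (44, 80) again — its k=1 value — and the period has length 4.

[44; 1, 8, 1, 88]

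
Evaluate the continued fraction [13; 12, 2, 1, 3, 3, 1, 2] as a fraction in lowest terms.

21021/1607

Fold from the inside: start with 2/1.
  1 + 1/2 = 3/2
  3 + 2/3 = 11/3
  3 + 3/11 = 36/11
  1 + 11/36 = 47/36
  2 + 36/47 = 130/47
  12 + 47/130 = 1607/130
  13 + 130/1607 = 21021/1607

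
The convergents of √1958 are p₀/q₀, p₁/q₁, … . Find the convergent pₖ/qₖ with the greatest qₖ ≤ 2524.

√1958 = [44; 4, 88, …] (period length 2).
Convergents:
  p_0/q_0 = 44/1
  p_1/q_1 = 177/4
  p_2/q_2 = 15620/353
  p_3/q_3 = 62657/1416
  p_4/q_4 = 5529436/124961
q_3 = 1416 ≤ 2524 < 124961 = q_4, so the answer is 62657/1416.

62657/1416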